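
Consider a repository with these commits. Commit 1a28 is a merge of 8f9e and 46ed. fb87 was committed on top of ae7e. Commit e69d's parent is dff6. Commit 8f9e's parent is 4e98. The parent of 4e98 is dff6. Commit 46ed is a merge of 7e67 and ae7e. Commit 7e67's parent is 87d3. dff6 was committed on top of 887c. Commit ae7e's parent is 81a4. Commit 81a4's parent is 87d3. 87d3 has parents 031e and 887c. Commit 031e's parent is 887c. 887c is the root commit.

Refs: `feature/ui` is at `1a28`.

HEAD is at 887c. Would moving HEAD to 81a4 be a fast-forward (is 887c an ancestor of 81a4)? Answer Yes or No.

A fast-forward from 887c to 81a4 is possible iff 887c is an ancestor of 81a4.
Ancestors of 81a4: {031e, 81a4, 87d3, 887c}.
887c is among them, so fast-forward is possible.

Yes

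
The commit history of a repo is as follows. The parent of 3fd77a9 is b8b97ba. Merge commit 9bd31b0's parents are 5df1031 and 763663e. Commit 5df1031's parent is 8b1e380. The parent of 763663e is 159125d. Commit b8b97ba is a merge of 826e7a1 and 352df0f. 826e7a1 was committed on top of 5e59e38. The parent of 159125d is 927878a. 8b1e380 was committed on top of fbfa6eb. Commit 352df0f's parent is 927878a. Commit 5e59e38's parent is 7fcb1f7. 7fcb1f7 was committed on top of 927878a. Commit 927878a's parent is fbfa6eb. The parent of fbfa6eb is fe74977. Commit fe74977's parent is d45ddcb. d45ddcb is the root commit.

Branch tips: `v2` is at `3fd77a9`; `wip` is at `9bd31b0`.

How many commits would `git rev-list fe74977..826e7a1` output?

5

Reachable from 826e7a1: {5e59e38, 7fcb1f7, 826e7a1, 927878a, d45ddcb, fbfa6eb, fe74977}.
Reachable from fe74977: {d45ddcb, fe74977}.
In 826e7a1's history but not fe74977's: {5e59e38, 7fcb1f7, 826e7a1, 927878a, fbfa6eb} — 5 commits.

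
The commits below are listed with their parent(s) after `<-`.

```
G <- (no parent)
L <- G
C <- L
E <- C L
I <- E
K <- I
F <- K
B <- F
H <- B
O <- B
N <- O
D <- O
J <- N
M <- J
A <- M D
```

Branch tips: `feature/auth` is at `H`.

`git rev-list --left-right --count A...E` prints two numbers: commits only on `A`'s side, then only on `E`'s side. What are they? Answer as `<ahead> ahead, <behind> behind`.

10 ahead, 0 behind

Reachable from A: {A, B, C, D, E, F, G, I, J, K, L, M, N, O}.
Reachable from E: {C, E, G, L}.
Only in A's history (ahead): {A, B, D, F, I, J, K, M, N, O} — 10.
Only in E's history (behind): {} — 0.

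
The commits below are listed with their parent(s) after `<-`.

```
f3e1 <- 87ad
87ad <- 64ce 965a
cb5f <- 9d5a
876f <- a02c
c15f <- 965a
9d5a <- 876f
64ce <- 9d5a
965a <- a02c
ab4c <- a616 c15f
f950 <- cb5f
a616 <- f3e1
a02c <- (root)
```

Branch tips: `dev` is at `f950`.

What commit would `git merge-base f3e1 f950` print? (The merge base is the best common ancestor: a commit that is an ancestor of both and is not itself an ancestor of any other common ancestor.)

9d5a

Ancestors of f3e1: {64ce, 876f, 87ad, 965a, 9d5a, a02c, f3e1}.
Ancestors of f950: {876f, 9d5a, a02c, cb5f, f950}.
Common ancestors: {876f, 9d5a, a02c}.
Among these, 9d5a is not an ancestor of any other common ancestor — it is the merge base.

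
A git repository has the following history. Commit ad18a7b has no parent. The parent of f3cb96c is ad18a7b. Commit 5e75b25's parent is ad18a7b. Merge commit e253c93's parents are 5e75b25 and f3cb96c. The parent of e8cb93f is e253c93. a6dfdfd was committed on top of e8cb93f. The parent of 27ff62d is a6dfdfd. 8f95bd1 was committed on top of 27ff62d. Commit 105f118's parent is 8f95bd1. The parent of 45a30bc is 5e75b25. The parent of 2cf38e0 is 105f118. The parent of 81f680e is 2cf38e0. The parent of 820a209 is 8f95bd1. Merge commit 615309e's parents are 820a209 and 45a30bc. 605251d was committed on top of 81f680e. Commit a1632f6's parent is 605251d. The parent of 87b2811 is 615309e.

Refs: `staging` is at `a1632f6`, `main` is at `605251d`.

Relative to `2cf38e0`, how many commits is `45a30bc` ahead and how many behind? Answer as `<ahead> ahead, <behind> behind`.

Reachable from 45a30bc: {45a30bc, 5e75b25, ad18a7b}.
Reachable from 2cf38e0: {105f118, 27ff62d, 2cf38e0, 5e75b25, 8f95bd1, a6dfdfd, ad18a7b, e253c93, e8cb93f, f3cb96c}.
Only in 45a30bc's history (ahead): {45a30bc} — 1.
Only in 2cf38e0's history (behind): {105f118, 27ff62d, 2cf38e0, 8f95bd1, a6dfdfd, e253c93, e8cb93f, f3cb96c} — 8.

1 ahead, 8 behind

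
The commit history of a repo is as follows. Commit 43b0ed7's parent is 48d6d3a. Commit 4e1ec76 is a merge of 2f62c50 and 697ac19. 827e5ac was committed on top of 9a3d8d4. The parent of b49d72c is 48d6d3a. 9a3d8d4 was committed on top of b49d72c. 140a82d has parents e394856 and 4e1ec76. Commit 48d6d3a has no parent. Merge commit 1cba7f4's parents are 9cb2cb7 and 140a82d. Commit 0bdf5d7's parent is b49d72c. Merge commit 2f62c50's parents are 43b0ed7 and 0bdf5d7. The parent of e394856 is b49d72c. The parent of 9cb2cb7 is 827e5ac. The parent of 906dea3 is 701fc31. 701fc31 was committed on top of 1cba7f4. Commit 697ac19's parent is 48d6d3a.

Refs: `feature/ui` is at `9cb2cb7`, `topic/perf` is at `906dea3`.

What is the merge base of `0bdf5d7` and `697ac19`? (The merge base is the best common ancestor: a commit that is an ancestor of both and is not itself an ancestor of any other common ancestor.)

Ancestors of 0bdf5d7: {0bdf5d7, 48d6d3a, b49d72c}.
Ancestors of 697ac19: {48d6d3a, 697ac19}.
Common ancestors: {48d6d3a}.
The only common ancestor is 48d6d3a, so it is the merge base.

48d6d3a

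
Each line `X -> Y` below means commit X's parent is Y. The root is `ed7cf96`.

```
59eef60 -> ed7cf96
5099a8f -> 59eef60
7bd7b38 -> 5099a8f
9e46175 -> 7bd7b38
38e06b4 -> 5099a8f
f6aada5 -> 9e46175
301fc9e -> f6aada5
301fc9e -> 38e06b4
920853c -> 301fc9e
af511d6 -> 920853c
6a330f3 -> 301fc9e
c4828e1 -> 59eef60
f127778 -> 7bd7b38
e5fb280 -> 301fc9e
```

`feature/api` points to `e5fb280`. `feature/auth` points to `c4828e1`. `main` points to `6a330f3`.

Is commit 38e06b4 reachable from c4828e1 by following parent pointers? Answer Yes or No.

Ancestors of c4828e1: {59eef60, c4828e1, ed7cf96}.
38e06b4 is not in that set, so it is not an ancestor of c4828e1.

No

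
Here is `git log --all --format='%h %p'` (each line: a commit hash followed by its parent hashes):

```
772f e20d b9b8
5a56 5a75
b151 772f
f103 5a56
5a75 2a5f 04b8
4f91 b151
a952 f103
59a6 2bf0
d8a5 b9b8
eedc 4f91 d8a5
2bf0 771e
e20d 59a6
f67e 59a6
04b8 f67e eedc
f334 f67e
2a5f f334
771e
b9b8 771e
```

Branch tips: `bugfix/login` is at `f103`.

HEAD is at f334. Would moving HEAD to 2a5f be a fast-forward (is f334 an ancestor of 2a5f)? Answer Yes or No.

Yes

A fast-forward from f334 to 2a5f is possible iff f334 is an ancestor of 2a5f.
Ancestors of 2a5f: {2a5f, 2bf0, 59a6, 771e, f334, f67e}.
f334 is among them, so fast-forward is possible.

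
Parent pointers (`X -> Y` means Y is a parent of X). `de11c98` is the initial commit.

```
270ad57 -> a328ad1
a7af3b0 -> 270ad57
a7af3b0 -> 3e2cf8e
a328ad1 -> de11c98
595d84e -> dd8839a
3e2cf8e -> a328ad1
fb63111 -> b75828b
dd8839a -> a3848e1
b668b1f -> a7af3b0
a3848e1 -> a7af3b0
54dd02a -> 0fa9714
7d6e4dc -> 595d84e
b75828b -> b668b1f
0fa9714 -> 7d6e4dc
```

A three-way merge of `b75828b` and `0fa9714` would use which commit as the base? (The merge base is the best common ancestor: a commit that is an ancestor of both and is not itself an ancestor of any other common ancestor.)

Ancestors of b75828b: {270ad57, 3e2cf8e, a328ad1, a7af3b0, b668b1f, b75828b, de11c98}.
Ancestors of 0fa9714: {0fa9714, 270ad57, 3e2cf8e, 595d84e, 7d6e4dc, a328ad1, a3848e1, a7af3b0, dd8839a, de11c98}.
Common ancestors: {270ad57, 3e2cf8e, a328ad1, a7af3b0, de11c98}.
Among these, a7af3b0 is not an ancestor of any other common ancestor — it is the merge base.

a7af3b0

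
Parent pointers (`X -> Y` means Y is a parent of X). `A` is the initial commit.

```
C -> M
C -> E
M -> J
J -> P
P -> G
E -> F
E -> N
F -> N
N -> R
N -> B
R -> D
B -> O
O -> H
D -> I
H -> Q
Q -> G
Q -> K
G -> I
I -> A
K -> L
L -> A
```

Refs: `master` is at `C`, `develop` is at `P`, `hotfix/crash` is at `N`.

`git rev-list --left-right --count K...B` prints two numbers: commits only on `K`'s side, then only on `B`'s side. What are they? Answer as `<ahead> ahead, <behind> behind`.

Reachable from K: {A, K, L}.
Reachable from B: {A, B, G, H, I, K, L, O, Q}.
Only in K's history (ahead): {} — 0.
Only in B's history (behind): {B, G, H, I, O, Q} — 6.

0 ahead, 6 behind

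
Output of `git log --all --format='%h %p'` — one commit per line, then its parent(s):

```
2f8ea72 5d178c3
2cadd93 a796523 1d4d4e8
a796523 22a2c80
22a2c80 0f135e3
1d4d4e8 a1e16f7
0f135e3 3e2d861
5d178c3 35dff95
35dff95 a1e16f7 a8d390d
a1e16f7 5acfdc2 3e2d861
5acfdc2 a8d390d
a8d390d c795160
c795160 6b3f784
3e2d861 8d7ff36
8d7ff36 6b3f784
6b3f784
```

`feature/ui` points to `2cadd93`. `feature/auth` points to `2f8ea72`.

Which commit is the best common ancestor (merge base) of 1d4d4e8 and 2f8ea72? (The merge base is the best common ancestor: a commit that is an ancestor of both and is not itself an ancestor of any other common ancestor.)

Ancestors of 1d4d4e8: {1d4d4e8, 3e2d861, 5acfdc2, 6b3f784, 8d7ff36, a1e16f7, a8d390d, c795160}.
Ancestors of 2f8ea72: {2f8ea72, 35dff95, 3e2d861, 5acfdc2, 5d178c3, 6b3f784, 8d7ff36, a1e16f7, a8d390d, c795160}.
Common ancestors: {3e2d861, 5acfdc2, 6b3f784, 8d7ff36, a1e16f7, a8d390d, c795160}.
Among these, a1e16f7 is not an ancestor of any other common ancestor — it is the merge base.

a1e16f7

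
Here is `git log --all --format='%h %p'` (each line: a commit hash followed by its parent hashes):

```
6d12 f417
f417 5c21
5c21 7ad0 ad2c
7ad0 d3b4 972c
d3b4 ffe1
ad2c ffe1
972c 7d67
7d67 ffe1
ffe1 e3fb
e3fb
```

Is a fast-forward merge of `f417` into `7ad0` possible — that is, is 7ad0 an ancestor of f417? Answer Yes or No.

A fast-forward from 7ad0 to f417 is possible iff 7ad0 is an ancestor of f417.
Ancestors of f417: {5c21, 7ad0, 7d67, 972c, ad2c, d3b4, e3fb, f417, ffe1}.
7ad0 is among them, so fast-forward is possible.

Yes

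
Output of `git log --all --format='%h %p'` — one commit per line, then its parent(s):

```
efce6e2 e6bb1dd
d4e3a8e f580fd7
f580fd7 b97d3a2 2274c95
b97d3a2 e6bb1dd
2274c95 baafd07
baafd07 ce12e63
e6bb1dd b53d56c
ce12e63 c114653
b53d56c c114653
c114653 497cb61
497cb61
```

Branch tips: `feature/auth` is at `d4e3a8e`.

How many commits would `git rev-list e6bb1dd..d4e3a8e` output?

Reachable from d4e3a8e: {2274c95, 497cb61, b53d56c, b97d3a2, baafd07, c114653, ce12e63, d4e3a8e, e6bb1dd, f580fd7}.
Reachable from e6bb1dd: {497cb61, b53d56c, c114653, e6bb1dd}.
In d4e3a8e's history but not e6bb1dd's: {2274c95, b97d3a2, baafd07, ce12e63, d4e3a8e, f580fd7} — 6 commits.

6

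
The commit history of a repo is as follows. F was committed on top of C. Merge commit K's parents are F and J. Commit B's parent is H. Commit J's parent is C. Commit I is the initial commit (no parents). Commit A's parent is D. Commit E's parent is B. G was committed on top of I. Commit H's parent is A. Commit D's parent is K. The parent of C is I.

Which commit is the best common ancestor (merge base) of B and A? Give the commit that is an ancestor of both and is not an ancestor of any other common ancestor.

A

Ancestors of B: {A, B, C, D, F, H, I, J, K}.
Ancestors of A: {A, C, D, F, I, J, K}.
Common ancestors: {A, C, D, F, I, J, K}.
Among these, A is not an ancestor of any other common ancestor — it is the merge base.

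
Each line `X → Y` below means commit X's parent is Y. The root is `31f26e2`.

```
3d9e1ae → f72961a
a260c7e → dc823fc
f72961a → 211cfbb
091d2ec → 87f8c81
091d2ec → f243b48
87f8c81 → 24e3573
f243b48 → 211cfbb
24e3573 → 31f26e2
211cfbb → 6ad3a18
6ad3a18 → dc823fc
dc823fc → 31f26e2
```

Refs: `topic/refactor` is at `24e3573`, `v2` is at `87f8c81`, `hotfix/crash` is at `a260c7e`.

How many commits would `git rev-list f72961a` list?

Walking parent pointers from f72961a: reachable set = {211cfbb, 31f26e2, 6ad3a18, dc823fc, f72961a}.
That is 5 commits.

5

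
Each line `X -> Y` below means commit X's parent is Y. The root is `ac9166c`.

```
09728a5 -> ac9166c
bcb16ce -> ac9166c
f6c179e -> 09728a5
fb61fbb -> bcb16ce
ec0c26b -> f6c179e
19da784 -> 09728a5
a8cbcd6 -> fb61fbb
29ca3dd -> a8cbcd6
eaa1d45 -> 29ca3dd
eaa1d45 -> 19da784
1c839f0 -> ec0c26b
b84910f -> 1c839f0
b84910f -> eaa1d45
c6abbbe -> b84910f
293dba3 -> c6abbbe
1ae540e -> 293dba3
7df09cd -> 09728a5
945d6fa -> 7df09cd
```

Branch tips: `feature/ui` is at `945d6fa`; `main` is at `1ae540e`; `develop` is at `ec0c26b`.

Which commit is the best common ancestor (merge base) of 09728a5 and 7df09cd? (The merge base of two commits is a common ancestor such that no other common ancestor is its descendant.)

09728a5

Ancestors of 09728a5: {09728a5, ac9166c}.
Ancestors of 7df09cd: {09728a5, 7df09cd, ac9166c}.
Common ancestors: {09728a5, ac9166c}.
Among these, 09728a5 is not an ancestor of any other common ancestor — it is the merge base.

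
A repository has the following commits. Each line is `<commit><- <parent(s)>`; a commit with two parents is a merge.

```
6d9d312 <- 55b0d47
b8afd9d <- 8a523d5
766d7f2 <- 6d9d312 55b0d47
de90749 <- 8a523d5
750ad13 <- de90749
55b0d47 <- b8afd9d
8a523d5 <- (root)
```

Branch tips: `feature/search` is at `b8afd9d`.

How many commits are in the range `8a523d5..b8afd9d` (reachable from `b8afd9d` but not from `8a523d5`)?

1

Reachable from b8afd9d: {8a523d5, b8afd9d}.
Reachable from 8a523d5: {8a523d5}.
In b8afd9d's history but not 8a523d5's: {b8afd9d} — 1 commit.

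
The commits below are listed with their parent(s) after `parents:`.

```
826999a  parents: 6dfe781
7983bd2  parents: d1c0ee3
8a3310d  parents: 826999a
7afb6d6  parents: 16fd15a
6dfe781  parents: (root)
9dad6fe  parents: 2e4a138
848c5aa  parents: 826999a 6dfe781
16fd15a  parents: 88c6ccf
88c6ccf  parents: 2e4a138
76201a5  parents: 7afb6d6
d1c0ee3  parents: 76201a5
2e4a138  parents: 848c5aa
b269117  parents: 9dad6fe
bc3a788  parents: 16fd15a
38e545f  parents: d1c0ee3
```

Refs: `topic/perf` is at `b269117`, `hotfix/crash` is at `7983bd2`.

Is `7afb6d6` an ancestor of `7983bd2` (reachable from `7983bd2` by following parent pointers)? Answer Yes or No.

Yes

Ancestors of 7983bd2 (commits reachable by following parents): {16fd15a, 2e4a138, 6dfe781, 76201a5, 7983bd2, 7afb6d6, 826999a, 848c5aa, 88c6ccf, d1c0ee3}.
7afb6d6 is in that set, so it is an ancestor of 7983bd2.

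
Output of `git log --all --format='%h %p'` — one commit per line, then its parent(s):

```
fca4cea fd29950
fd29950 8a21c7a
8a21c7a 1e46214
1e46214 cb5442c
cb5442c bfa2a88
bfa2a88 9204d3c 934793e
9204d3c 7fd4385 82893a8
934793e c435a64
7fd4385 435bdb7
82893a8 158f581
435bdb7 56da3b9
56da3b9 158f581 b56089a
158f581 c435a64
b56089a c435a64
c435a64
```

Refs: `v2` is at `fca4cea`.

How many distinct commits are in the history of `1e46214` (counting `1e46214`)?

12

Walking parent pointers from 1e46214: reachable set = {158f581, 1e46214, 435bdb7, 56da3b9, 7fd4385, 82893a8, 9204d3c, 934793e, b56089a, bfa2a88, c435a64, cb5442c}.
That is 12 commits.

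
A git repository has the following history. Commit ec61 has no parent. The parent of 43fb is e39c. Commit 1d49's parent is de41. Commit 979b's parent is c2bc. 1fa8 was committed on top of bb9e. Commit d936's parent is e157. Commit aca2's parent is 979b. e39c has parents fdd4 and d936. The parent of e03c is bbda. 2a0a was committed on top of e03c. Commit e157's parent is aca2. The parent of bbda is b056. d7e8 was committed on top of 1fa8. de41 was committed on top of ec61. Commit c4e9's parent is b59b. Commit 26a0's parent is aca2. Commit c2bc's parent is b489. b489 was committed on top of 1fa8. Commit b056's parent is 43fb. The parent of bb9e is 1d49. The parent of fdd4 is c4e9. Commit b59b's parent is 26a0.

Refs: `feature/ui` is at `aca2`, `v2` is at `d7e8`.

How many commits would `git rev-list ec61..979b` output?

7

Reachable from 979b: {1d49, 1fa8, 979b, b489, bb9e, c2bc, de41, ec61}.
Reachable from ec61: {ec61}.
In 979b's history but not ec61's: {1d49, 1fa8, 979b, b489, bb9e, c2bc, de41} — 7 commits.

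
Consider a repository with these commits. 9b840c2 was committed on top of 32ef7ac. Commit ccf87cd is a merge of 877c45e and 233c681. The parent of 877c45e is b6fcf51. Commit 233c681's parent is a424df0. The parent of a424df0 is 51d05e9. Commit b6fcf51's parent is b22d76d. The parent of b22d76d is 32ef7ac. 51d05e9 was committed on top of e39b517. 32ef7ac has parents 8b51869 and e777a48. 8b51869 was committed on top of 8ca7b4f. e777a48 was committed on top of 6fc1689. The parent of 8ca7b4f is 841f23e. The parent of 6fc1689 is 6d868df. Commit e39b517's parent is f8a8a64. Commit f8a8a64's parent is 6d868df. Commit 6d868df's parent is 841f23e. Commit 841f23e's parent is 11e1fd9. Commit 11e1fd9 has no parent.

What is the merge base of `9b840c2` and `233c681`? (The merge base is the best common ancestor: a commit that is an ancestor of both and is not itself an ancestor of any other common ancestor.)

6d868df

Ancestors of 9b840c2: {11e1fd9, 32ef7ac, 6d868df, 6fc1689, 841f23e, 8b51869, 8ca7b4f, 9b840c2, e777a48}.
Ancestors of 233c681: {11e1fd9, 233c681, 51d05e9, 6d868df, 841f23e, a424df0, e39b517, f8a8a64}.
Common ancestors: {11e1fd9, 6d868df, 841f23e}.
Among these, 6d868df is not an ancestor of any other common ancestor — it is the merge base.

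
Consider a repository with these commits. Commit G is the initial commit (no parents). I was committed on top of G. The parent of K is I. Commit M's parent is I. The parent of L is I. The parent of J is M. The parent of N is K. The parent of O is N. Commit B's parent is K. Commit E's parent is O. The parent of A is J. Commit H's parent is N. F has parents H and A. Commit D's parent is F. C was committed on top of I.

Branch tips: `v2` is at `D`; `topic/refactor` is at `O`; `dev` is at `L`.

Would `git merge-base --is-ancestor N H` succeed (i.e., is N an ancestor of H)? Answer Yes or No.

Yes

Ancestors of H (commits reachable by following parents): {G, H, I, K, N}.
N is in that set, so it is an ancestor of H.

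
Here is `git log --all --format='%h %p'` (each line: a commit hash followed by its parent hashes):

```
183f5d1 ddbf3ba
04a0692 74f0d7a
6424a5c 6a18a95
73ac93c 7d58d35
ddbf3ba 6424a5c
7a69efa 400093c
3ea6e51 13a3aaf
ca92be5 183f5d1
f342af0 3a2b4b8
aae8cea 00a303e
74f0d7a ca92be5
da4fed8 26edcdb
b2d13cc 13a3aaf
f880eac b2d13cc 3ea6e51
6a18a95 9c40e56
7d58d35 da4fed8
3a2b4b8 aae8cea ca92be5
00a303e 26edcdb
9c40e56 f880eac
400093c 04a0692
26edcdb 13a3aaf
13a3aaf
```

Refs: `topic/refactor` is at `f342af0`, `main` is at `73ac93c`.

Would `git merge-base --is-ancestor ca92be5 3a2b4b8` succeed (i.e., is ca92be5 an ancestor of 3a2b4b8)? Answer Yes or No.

Ancestors of 3a2b4b8 (commits reachable by following parents): {00a303e, 13a3aaf, 183f5d1, 26edcdb, 3a2b4b8, 3ea6e51, 6424a5c, 6a18a95, 9c40e56, aae8cea, b2d13cc, ca92be5, ddbf3ba, f880eac}.
ca92be5 is in that set, so it is an ancestor of 3a2b4b8.

Yes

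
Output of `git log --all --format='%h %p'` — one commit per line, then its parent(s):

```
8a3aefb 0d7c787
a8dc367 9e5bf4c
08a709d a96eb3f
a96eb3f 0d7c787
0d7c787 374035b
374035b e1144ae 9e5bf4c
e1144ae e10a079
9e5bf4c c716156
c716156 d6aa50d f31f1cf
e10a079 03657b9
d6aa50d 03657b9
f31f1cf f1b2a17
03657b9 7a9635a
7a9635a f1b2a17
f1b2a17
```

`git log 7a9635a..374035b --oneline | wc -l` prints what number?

Reachable from 374035b: {03657b9, 374035b, 7a9635a, 9e5bf4c, c716156, d6aa50d, e10a079, e1144ae, f1b2a17, f31f1cf}.
Reachable from 7a9635a: {7a9635a, f1b2a17}.
In 374035b's history but not 7a9635a's: {03657b9, 374035b, 9e5bf4c, c716156, d6aa50d, e10a079, e1144ae, f31f1cf} — 8 commits.

8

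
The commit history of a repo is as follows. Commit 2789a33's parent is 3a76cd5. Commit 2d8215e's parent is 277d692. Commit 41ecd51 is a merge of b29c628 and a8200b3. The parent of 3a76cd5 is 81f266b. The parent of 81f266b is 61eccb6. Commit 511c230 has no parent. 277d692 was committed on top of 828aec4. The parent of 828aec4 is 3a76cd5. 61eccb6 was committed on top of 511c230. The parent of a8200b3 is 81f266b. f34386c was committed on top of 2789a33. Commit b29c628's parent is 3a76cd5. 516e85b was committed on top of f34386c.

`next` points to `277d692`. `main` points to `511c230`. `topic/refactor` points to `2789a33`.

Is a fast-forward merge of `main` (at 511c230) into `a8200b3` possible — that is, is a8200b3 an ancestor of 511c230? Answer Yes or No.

A fast-forward from a8200b3 to 511c230 is possible iff a8200b3 is an ancestor of 511c230.
Ancestors of 511c230: {511c230}.
a8200b3 is not among them, so fast-forward is not possible.

No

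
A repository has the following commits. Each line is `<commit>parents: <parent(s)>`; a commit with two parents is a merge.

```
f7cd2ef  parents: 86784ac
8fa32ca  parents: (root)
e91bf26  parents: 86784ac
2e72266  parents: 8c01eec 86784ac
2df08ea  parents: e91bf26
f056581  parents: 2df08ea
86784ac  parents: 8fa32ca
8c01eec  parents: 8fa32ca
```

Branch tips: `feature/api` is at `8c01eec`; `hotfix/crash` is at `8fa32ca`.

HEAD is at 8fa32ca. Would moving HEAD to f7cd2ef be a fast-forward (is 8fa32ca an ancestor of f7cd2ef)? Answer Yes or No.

A fast-forward from 8fa32ca to f7cd2ef is possible iff 8fa32ca is an ancestor of f7cd2ef.
Ancestors of f7cd2ef: {86784ac, 8fa32ca, f7cd2ef}.
8fa32ca is among them, so fast-forward is possible.

Yes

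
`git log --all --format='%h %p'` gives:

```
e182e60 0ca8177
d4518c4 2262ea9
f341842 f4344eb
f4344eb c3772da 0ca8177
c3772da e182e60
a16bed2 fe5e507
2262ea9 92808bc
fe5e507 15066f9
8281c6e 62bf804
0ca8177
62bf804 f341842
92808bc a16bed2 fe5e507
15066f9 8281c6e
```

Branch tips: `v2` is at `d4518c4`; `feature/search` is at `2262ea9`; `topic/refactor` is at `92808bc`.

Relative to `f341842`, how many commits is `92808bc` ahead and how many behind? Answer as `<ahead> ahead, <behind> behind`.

6 ahead, 0 behind

Reachable from 92808bc: {0ca8177, 15066f9, 62bf804, 8281c6e, 92808bc, a16bed2, c3772da, e182e60, f341842, f4344eb, fe5e507}.
Reachable from f341842: {0ca8177, c3772da, e182e60, f341842, f4344eb}.
Only in 92808bc's history (ahead): {15066f9, 62bf804, 8281c6e, 92808bc, a16bed2, fe5e507} — 6.
Only in f341842's history (behind): {} — 0.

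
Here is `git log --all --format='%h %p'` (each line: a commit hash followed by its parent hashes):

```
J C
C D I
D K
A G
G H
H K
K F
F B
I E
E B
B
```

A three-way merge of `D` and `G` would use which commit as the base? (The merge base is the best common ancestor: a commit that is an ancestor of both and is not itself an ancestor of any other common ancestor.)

Ancestors of D: {B, D, F, K}.
Ancestors of G: {B, F, G, H, K}.
Common ancestors: {B, F, K}.
Among these, K is not an ancestor of any other common ancestor — it is the merge base.

K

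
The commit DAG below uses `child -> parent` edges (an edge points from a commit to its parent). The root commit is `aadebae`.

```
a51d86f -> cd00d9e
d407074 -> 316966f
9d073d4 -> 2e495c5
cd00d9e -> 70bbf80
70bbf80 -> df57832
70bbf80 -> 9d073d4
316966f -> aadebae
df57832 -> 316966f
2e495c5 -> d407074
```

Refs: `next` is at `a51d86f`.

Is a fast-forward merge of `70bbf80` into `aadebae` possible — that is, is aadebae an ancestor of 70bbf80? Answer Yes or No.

A fast-forward from aadebae to 70bbf80 is possible iff aadebae is an ancestor of 70bbf80.
Ancestors of 70bbf80: {2e495c5, 316966f, 70bbf80, 9d073d4, aadebae, d407074, df57832}.
aadebae is among them, so fast-forward is possible.

Yes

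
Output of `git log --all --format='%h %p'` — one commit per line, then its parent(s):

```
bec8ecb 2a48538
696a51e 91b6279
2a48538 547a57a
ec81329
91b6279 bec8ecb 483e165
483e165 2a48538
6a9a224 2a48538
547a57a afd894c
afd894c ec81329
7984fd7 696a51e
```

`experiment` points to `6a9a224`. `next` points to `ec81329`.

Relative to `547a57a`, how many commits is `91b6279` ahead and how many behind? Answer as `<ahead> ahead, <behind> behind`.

4 ahead, 0 behind

Reachable from 91b6279: {2a48538, 483e165, 547a57a, 91b6279, afd894c, bec8ecb, ec81329}.
Reachable from 547a57a: {547a57a, afd894c, ec81329}.
Only in 91b6279's history (ahead): {2a48538, 483e165, 91b6279, bec8ecb} — 4.
Only in 547a57a's history (behind): {} — 0.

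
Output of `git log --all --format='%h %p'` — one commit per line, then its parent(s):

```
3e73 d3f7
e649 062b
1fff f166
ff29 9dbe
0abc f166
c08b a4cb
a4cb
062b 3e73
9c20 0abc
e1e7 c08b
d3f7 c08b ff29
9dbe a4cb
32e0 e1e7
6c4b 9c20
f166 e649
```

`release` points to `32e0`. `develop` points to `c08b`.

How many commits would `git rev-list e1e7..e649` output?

Reachable from e649: {062b, 3e73, 9dbe, a4cb, c08b, d3f7, e649, ff29}.
Reachable from e1e7: {a4cb, c08b, e1e7}.
In e649's history but not e1e7's: {062b, 3e73, 9dbe, d3f7, e649, ff29} — 6 commits.

6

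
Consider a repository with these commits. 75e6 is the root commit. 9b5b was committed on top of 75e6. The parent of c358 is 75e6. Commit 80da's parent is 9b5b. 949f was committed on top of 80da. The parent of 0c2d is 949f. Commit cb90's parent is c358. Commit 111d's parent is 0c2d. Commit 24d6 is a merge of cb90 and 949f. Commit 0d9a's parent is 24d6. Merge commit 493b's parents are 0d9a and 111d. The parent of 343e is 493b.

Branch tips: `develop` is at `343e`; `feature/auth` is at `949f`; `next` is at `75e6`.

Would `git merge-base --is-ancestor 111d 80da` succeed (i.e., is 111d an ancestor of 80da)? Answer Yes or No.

No

Ancestors of 80da: {75e6, 80da, 9b5b}.
111d is not in that set, so it is not an ancestor of 80da.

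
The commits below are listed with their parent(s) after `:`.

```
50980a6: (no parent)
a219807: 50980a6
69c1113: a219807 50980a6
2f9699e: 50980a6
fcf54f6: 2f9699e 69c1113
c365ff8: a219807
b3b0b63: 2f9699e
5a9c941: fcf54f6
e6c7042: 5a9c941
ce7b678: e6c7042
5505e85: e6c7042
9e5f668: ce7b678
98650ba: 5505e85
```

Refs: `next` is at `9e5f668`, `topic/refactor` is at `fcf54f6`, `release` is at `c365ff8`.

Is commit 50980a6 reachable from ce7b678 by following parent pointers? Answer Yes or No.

Yes

Ancestors of ce7b678 (commits reachable by following parents): {2f9699e, 50980a6, 5a9c941, 69c1113, a219807, ce7b678, e6c7042, fcf54f6}.
50980a6 is in that set, so it is an ancestor of ce7b678.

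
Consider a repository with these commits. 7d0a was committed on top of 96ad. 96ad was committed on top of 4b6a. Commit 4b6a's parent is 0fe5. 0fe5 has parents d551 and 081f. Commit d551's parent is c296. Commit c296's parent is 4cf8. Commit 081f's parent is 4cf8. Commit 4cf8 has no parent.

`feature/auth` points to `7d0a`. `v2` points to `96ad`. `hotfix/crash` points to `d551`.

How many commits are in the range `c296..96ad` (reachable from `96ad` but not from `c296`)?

Reachable from 96ad: {081f, 0fe5, 4b6a, 4cf8, 96ad, c296, d551}.
Reachable from c296: {4cf8, c296}.
In 96ad's history but not c296's: {081f, 0fe5, 4b6a, 96ad, d551} — 5 commits.

5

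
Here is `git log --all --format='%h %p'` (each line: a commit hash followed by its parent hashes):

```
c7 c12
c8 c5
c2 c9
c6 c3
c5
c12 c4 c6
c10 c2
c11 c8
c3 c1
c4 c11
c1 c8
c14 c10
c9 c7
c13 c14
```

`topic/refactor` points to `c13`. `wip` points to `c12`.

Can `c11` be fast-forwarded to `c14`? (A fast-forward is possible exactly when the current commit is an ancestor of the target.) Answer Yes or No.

Yes

A fast-forward from c11 to c14 is possible iff c11 is an ancestor of c14.
Ancestors of c14: {c1, c10, c11, c12, c14, c2, c3, c4, c5, c6, c7, c8, c9}.
c11 is among them, so fast-forward is possible.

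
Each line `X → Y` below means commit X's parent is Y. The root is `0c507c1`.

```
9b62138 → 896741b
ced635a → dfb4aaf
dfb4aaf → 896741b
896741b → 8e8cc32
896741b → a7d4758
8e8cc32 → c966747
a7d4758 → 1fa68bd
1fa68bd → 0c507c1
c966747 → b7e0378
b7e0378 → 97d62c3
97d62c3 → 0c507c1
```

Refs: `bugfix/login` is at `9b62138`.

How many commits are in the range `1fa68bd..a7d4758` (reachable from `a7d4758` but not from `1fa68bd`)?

1

Reachable from a7d4758: {0c507c1, 1fa68bd, a7d4758}.
Reachable from 1fa68bd: {0c507c1, 1fa68bd}.
In a7d4758's history but not 1fa68bd's: {a7d4758} — 1 commit.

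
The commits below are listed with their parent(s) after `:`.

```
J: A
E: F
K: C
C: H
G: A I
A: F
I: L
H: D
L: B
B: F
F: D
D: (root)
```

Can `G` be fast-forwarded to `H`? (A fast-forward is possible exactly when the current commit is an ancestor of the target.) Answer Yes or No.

No

A fast-forward from G to H is possible iff G is an ancestor of H.
Ancestors of H: {D, H}.
G is not among them, so fast-forward is not possible.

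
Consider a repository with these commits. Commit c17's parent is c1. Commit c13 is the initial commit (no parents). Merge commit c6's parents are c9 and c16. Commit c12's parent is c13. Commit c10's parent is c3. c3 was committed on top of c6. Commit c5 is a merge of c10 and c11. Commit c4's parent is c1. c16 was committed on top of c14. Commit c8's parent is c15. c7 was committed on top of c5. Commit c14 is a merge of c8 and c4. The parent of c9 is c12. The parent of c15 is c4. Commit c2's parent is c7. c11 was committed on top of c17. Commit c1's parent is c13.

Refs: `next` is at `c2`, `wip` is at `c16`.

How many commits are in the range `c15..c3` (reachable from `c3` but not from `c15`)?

7

Reachable from c3: {c1, c12, c13, c14, c15, c16, c3, c4, c6, c8, c9}.
Reachable from c15: {c1, c13, c15, c4}.
In c3's history but not c15's: {c12, c14, c16, c3, c6, c8, c9} — 7 commits.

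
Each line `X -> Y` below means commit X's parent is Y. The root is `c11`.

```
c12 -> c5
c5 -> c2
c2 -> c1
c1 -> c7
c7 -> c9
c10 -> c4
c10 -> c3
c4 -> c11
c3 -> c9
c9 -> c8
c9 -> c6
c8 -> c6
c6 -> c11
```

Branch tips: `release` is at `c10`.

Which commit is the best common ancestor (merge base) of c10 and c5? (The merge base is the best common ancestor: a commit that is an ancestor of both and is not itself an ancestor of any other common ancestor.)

c9

Ancestors of c10: {c10, c11, c3, c4, c6, c8, c9}.
Ancestors of c5: {c1, c11, c2, c5, c6, c7, c8, c9}.
Common ancestors: {c11, c6, c8, c9}.
Among these, c9 is not an ancestor of any other common ancestor — it is the merge base.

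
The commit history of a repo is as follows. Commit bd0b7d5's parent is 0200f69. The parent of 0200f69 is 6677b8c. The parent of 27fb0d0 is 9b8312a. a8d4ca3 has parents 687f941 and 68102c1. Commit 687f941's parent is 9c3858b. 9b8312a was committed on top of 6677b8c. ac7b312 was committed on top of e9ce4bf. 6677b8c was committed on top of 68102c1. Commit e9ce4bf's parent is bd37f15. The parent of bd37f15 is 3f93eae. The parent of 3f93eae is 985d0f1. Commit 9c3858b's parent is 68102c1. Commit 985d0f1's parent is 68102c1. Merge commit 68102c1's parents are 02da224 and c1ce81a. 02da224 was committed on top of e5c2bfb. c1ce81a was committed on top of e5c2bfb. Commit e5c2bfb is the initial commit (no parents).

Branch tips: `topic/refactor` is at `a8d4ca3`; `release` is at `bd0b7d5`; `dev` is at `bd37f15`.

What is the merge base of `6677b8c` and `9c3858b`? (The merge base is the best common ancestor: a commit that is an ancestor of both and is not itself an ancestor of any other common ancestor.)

Ancestors of 6677b8c: {02da224, 6677b8c, 68102c1, c1ce81a, e5c2bfb}.
Ancestors of 9c3858b: {02da224, 68102c1, 9c3858b, c1ce81a, e5c2bfb}.
Common ancestors: {02da224, 68102c1, c1ce81a, e5c2bfb}.
Among these, 68102c1 is not an ancestor of any other common ancestor — it is the merge base.

68102c1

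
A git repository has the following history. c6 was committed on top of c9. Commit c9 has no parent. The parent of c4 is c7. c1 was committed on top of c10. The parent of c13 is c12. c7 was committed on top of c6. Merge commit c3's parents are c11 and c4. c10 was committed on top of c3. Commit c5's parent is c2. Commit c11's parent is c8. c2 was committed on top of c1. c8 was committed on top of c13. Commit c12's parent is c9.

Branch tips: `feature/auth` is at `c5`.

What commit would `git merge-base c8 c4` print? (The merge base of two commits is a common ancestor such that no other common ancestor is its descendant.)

c9

Ancestors of c8: {c12, c13, c8, c9}.
Ancestors of c4: {c4, c6, c7, c9}.
Common ancestors: {c9}.
The only common ancestor is c9, so it is the merge base.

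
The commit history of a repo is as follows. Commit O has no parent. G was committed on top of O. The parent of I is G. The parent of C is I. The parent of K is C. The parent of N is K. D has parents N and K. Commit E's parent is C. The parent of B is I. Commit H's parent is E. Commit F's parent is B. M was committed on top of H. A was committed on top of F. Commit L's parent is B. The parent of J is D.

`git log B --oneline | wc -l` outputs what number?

4

Walking parent pointers from B: reachable set = {B, G, I, O}.
That is 4 commits.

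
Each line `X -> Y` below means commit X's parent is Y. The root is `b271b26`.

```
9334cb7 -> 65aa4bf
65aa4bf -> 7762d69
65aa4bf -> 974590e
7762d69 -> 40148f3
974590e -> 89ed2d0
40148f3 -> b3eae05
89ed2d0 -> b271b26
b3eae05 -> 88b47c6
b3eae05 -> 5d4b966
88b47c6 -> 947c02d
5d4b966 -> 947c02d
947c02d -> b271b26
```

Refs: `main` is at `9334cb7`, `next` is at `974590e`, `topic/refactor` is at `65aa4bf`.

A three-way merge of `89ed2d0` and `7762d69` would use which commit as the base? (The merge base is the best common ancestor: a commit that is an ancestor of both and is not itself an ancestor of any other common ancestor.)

b271b26

Ancestors of 89ed2d0: {89ed2d0, b271b26}.
Ancestors of 7762d69: {40148f3, 5d4b966, 7762d69, 88b47c6, 947c02d, b271b26, b3eae05}.
Common ancestors: {b271b26}.
The only common ancestor is b271b26, so it is the merge base.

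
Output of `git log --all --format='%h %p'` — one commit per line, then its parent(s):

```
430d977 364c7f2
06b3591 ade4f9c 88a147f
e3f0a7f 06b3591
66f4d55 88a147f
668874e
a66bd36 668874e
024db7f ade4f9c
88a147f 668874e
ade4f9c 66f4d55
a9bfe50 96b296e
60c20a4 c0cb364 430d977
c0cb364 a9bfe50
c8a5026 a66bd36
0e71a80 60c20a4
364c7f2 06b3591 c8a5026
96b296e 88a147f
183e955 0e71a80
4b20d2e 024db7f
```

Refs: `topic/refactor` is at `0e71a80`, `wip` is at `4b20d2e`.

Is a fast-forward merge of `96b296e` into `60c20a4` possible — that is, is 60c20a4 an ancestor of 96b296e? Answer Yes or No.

A fast-forward from 60c20a4 to 96b296e is possible iff 60c20a4 is an ancestor of 96b296e.
Ancestors of 96b296e: {668874e, 88a147f, 96b296e}.
60c20a4 is not among them, so fast-forward is not possible.

No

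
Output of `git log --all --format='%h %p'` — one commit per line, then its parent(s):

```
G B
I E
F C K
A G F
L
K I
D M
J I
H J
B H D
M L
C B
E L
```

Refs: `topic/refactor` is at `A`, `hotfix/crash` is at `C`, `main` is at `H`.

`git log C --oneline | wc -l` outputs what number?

Walking parent pointers from C: reachable set = {B, C, D, E, H, I, J, L, M}.
That is 9 commits.

9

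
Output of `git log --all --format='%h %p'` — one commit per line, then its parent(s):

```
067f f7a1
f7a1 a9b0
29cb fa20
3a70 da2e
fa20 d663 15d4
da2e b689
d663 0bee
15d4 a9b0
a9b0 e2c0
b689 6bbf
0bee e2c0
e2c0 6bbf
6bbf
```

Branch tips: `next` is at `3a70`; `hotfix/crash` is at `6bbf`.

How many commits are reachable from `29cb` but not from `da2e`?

Reachable from 29cb: {0bee, 15d4, 29cb, 6bbf, a9b0, d663, e2c0, fa20}.
Reachable from da2e: {6bbf, b689, da2e}.
In 29cb's history but not da2e's: {0bee, 15d4, 29cb, a9b0, d663, e2c0, fa20} — 7 commits.

7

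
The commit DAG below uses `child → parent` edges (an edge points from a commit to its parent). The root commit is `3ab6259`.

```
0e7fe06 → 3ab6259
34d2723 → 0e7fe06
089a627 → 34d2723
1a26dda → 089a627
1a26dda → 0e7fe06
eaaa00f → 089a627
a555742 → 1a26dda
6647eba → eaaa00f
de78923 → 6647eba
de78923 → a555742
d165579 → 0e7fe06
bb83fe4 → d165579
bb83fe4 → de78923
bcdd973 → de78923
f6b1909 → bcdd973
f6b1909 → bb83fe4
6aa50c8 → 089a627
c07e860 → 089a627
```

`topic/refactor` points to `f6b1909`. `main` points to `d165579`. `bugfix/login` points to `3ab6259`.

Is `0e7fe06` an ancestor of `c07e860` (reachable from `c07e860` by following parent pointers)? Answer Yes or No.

Yes

Ancestors of c07e860 (commits reachable by following parents): {089a627, 0e7fe06, 34d2723, 3ab6259, c07e860}.
0e7fe06 is in that set, so it is an ancestor of c07e860.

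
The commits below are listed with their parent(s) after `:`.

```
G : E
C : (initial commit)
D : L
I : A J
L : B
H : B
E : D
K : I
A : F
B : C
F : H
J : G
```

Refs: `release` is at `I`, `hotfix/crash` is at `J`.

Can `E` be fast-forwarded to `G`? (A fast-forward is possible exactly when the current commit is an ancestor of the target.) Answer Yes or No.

Yes

A fast-forward from E to G is possible iff E is an ancestor of G.
Ancestors of G: {B, C, D, E, G, L}.
E is among them, so fast-forward is possible.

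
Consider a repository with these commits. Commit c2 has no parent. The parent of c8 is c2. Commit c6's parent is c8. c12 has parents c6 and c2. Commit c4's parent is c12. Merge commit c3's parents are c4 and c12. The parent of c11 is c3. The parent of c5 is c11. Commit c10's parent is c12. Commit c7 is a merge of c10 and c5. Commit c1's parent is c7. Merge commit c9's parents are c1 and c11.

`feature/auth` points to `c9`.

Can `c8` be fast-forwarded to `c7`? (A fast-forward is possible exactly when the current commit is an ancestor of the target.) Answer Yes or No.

Yes

A fast-forward from c8 to c7 is possible iff c8 is an ancestor of c7.
Ancestors of c7: {c10, c11, c12, c2, c3, c4, c5, c6, c7, c8}.
c8 is among them, so fast-forward is possible.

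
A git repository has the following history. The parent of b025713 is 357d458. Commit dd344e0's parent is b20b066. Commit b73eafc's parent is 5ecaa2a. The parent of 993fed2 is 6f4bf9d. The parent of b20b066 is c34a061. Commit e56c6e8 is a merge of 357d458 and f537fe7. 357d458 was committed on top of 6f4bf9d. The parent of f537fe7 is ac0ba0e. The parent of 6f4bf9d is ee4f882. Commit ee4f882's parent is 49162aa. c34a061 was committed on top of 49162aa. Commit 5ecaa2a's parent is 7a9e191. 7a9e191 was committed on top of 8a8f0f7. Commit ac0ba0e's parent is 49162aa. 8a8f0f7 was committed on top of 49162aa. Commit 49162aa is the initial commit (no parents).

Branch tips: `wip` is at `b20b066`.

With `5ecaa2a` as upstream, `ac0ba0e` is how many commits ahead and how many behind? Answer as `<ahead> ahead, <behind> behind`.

Reachable from ac0ba0e: {49162aa, ac0ba0e}.
Reachable from 5ecaa2a: {49162aa, 5ecaa2a, 7a9e191, 8a8f0f7}.
Only in ac0ba0e's history (ahead): {ac0ba0e} — 1.
Only in 5ecaa2a's history (behind): {5ecaa2a, 7a9e191, 8a8f0f7} — 3.

1 ahead, 3 behind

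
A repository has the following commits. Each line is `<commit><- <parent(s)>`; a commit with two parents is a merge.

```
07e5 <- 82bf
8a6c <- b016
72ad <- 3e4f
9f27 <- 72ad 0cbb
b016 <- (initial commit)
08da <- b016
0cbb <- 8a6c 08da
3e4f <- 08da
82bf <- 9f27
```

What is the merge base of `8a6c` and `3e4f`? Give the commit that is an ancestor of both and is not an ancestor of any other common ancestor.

b016

Ancestors of 8a6c: {8a6c, b016}.
Ancestors of 3e4f: {08da, 3e4f, b016}.
Common ancestors: {b016}.
The only common ancestor is b016, so it is the merge base.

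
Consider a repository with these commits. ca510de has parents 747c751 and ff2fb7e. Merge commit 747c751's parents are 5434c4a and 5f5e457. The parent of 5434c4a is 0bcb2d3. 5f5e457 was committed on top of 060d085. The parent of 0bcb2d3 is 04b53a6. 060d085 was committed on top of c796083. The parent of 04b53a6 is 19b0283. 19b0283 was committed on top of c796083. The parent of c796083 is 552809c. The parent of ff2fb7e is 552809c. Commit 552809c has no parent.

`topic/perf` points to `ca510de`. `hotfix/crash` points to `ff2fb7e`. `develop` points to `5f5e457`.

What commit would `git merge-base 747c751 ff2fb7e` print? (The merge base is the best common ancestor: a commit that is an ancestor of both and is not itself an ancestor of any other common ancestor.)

Ancestors of 747c751: {04b53a6, 060d085, 0bcb2d3, 19b0283, 5434c4a, 552809c, 5f5e457, 747c751, c796083}.
Ancestors of ff2fb7e: {552809c, ff2fb7e}.
Common ancestors: {552809c}.
The only common ancestor is 552809c, so it is the merge base.

552809c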